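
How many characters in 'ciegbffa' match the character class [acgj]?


Character class [acgj] matches any of: {a, c, g, j}
Scanning string 'ciegbffa' character by character:
  pos 0: 'c' -> MATCH
  pos 1: 'i' -> no
  pos 2: 'e' -> no
  pos 3: 'g' -> MATCH
  pos 4: 'b' -> no
  pos 5: 'f' -> no
  pos 6: 'f' -> no
  pos 7: 'a' -> MATCH
Total matches: 3

3


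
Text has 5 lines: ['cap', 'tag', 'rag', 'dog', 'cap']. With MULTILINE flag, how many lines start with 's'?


With MULTILINE flag, ^ matches the start of each line.
Lines: ['cap', 'tag', 'rag', 'dog', 'cap']
Checking which lines start with 's':
  Line 1: 'cap' -> no
  Line 2: 'tag' -> no
  Line 3: 'rag' -> no
  Line 4: 'dog' -> no
  Line 5: 'cap' -> no
Matching lines: []
Count: 0

0


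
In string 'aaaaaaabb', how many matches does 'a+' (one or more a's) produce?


Pattern 'a+' matches one or more consecutive a's.
String: 'aaaaaaabb'
Scanning for runs of a:
  Match 1: 'aaaaaaa' (length 7)
Total matches: 1

1


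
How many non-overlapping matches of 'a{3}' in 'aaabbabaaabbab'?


Pattern 'a{3}' matches exactly 3 consecutive a's (greedy, non-overlapping).
String: 'aaabbabaaabbab'
Scanning for runs of a's:
  Run at pos 0: 'aaa' (length 3) -> 1 match(es)
  Run at pos 5: 'a' (length 1) -> 0 match(es)
  Run at pos 7: 'aaa' (length 3) -> 1 match(es)
  Run at pos 12: 'a' (length 1) -> 0 match(es)
Matches found: ['aaa', 'aaa']
Total: 2

2


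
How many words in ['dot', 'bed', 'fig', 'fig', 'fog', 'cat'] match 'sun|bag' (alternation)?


Alternation 'sun|bag' matches either 'sun' or 'bag'.
Checking each word:
  'dot' -> no
  'bed' -> no
  'fig' -> no
  'fig' -> no
  'fog' -> no
  'cat' -> no
Matches: []
Count: 0

0


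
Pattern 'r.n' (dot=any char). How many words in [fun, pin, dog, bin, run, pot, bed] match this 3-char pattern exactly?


Pattern 'r.n' means: starts with 'r', any single char, ends with 'n'.
Checking each word (must be exactly 3 chars):
  'fun' (len=3): no
  'pin' (len=3): no
  'dog' (len=3): no
  'bin' (len=3): no
  'run' (len=3): MATCH
  'pot' (len=3): no
  'bed' (len=3): no
Matching words: ['run']
Total: 1

1


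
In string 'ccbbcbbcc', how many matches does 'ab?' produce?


Pattern 'ab?' matches 'a' optionally followed by 'b'.
String: 'ccbbcbbcc'
Scanning left to right for 'a' then checking next char:
Total matches: 0

0


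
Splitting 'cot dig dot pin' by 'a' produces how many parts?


Splitting by 'a' breaks the string at each occurrence of the separator.
Text: 'cot dig dot pin'
Parts after split:
  Part 1: 'cot dig dot pin'
Total parts: 1

1


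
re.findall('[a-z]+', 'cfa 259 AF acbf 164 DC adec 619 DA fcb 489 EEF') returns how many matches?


Pattern '[a-z]+' finds one or more lowercase letters.
Text: 'cfa 259 AF acbf 164 DC adec 619 DA fcb 489 EEF'
Scanning for matches:
  Match 1: 'cfa'
  Match 2: 'acbf'
  Match 3: 'adec'
  Match 4: 'fcb'
Total matches: 4

4


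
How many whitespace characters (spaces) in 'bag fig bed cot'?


\s matches whitespace characters (spaces, tabs, etc.).
Text: 'bag fig bed cot'
This text has 4 words separated by spaces.
Number of spaces = number of words - 1 = 4 - 1 = 3

3


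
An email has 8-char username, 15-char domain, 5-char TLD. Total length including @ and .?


An email address has format: username@domain.tld
Username length: 8
'@' character: 1
Domain length: 15
'.' character: 1
TLD length: 5
Total = 8 + 1 + 15 + 1 + 5 = 30

30


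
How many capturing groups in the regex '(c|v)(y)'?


To count capturing groups, count each '(' that starts a group.
Pattern: '(c|v)(y)'
Walking through the pattern:
  Position 0: '(' -> group #1
  Position 5: '(' -> group #2
Total capturing groups: 2

2


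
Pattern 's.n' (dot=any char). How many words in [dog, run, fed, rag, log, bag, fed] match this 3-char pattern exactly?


Pattern 's.n' means: starts with 's', any single char, ends with 'n'.
Checking each word (must be exactly 3 chars):
  'dog' (len=3): no
  'run' (len=3): no
  'fed' (len=3): no
  'rag' (len=3): no
  'log' (len=3): no
  'bag' (len=3): no
  'fed' (len=3): no
Matching words: []
Total: 0

0


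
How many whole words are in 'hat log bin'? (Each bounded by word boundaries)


Word boundaries (\b) mark the start/end of each word.
Text: 'hat log bin'
Splitting by whitespace:
  Word 1: 'hat'
  Word 2: 'log'
  Word 3: 'bin'
Total whole words: 3

3


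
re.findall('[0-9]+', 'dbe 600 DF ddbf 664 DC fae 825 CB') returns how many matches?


Pattern '[0-9]+' finds one or more digits.
Text: 'dbe 600 DF ddbf 664 DC fae 825 CB'
Scanning for matches:
  Match 1: '600'
  Match 2: '664'
  Match 3: '825'
Total matches: 3

3


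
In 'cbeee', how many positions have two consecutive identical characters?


Looking for consecutive identical characters in 'cbeee':
  pos 0-1: 'c' vs 'b' -> different
  pos 1-2: 'b' vs 'e' -> different
  pos 2-3: 'e' vs 'e' -> MATCH ('ee')
  pos 3-4: 'e' vs 'e' -> MATCH ('ee')
Consecutive identical pairs: ['ee', 'ee']
Count: 2

2


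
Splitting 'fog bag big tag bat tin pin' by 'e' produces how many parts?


Splitting by 'e' breaks the string at each occurrence of the separator.
Text: 'fog bag big tag bat tin pin'
Parts after split:
  Part 1: 'fog bag big tag bat tin pin'
Total parts: 1

1


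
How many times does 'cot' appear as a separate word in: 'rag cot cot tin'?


Scanning each word for exact match 'cot':
  Word 1: 'rag' -> no
  Word 2: 'cot' -> MATCH
  Word 3: 'cot' -> MATCH
  Word 4: 'tin' -> no
Total matches: 2

2


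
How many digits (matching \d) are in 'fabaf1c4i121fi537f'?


\d matches any digit 0-9.
Scanning 'fabaf1c4i121fi537f':
  pos 5: '1' -> DIGIT
  pos 7: '4' -> DIGIT
  pos 9: '1' -> DIGIT
  pos 10: '2' -> DIGIT
  pos 11: '1' -> DIGIT
  pos 14: '5' -> DIGIT
  pos 15: '3' -> DIGIT
  pos 16: '7' -> DIGIT
Digits found: ['1', '4', '1', '2', '1', '5', '3', '7']
Total: 8

8


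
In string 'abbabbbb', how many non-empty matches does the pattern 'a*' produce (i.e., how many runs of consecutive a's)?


Pattern 'a*' matches zero or more a's. We want non-empty runs of consecutive a's.
String: 'abbabbbb'
Walking through the string to find runs of a's:
  Run 1: positions 0-0 -> 'a'
  Run 2: positions 3-3 -> 'a'
Non-empty runs found: ['a', 'a']
Count: 2

2


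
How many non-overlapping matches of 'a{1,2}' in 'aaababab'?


Pattern 'a{1,2}' matches between 1 and 2 consecutive a's (greedy).
String: 'aaababab'
Finding runs of a's and applying greedy matching:
  Run at pos 0: 'aaa' (length 3)
  Run at pos 4: 'a' (length 1)
  Run at pos 6: 'a' (length 1)
Matches: ['aa', 'a', 'a', 'a']
Count: 4

4


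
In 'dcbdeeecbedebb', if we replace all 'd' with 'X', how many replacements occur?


re.sub('d', 'X', text) replaces every occurrence of 'd' with 'X'.
Text: 'dcbdeeecbedebb'
Scanning for 'd':
  pos 0: 'd' -> replacement #1
  pos 3: 'd' -> replacement #2
  pos 10: 'd' -> replacement #3
Total replacements: 3

3


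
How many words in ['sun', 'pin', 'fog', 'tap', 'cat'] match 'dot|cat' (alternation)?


Alternation 'dot|cat' matches either 'dot' or 'cat'.
Checking each word:
  'sun' -> no
  'pin' -> no
  'fog' -> no
  'tap' -> no
  'cat' -> MATCH
Matches: ['cat']
Count: 1

1


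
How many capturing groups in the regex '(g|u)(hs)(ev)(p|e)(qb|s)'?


To count capturing groups, count each '(' that starts a group.
Pattern: '(g|u)(hs)(ev)(p|e)(qb|s)'
Walking through the pattern:
  Position 0: '(' -> group #1
  Position 5: '(' -> group #2
  Position 9: '(' -> group #3
  Position 13: '(' -> group #4
  Position 18: '(' -> group #5
Total capturing groups: 5

5


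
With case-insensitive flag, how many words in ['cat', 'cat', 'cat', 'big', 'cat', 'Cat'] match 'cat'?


Case-insensitive matching: compare each word's lowercase form to 'cat'.
  'cat' -> lower='cat' -> MATCH
  'cat' -> lower='cat' -> MATCH
  'cat' -> lower='cat' -> MATCH
  'big' -> lower='big' -> no
  'cat' -> lower='cat' -> MATCH
  'Cat' -> lower='cat' -> MATCH
Matches: ['cat', 'cat', 'cat', 'cat', 'Cat']
Count: 5

5


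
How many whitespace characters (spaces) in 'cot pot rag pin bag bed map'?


\s matches whitespace characters (spaces, tabs, etc.).
Text: 'cot pot rag pin bag bed map'
This text has 7 words separated by spaces.
Number of spaces = number of words - 1 = 7 - 1 = 6

6


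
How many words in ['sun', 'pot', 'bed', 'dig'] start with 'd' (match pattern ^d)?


Pattern ^d anchors to start of word. Check which words begin with 'd':
  'sun' -> no
  'pot' -> no
  'bed' -> no
  'dig' -> MATCH (starts with 'd')
Matching words: ['dig']
Count: 1

1


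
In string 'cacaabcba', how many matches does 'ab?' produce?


Pattern 'ab?' matches 'a' optionally followed by 'b'.
String: 'cacaabcba'
Scanning left to right for 'a' then checking next char:
  Match 1: 'a' (a not followed by b)
  Match 2: 'a' (a not followed by b)
  Match 3: 'ab' (a followed by b)
  Match 4: 'a' (a not followed by b)
Total matches: 4

4


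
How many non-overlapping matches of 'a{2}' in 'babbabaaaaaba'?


Pattern 'a{2}' matches exactly 2 consecutive a's (greedy, non-overlapping).
String: 'babbabaaaaaba'
Scanning for runs of a's:
  Run at pos 1: 'a' (length 1) -> 0 match(es)
  Run at pos 4: 'a' (length 1) -> 0 match(es)
  Run at pos 6: 'aaaaa' (length 5) -> 2 match(es)
  Run at pos 12: 'a' (length 1) -> 0 match(es)
Matches found: ['aa', 'aa']
Total: 2

2


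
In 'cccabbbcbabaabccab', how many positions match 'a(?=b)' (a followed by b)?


Lookahead 'a(?=b)' matches 'a' only when followed by 'b'.
String: 'cccabbbcbabaabccab'
Checking each position where char is 'a':
  pos 3: 'a' -> MATCH (next='b')
  pos 9: 'a' -> MATCH (next='b')
  pos 11: 'a' -> no (next='a')
  pos 12: 'a' -> MATCH (next='b')
  pos 16: 'a' -> MATCH (next='b')
Matching positions: [3, 9, 12, 16]
Count: 4

4


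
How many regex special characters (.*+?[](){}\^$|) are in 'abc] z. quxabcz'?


Regex special characters are: . * + ? [ ] ( ) { } \ ^ $ |
Scanning 'abc] z. quxabcz':
  pos 3: ']' -> SPECIAL
  pos 6: '.' -> SPECIAL
Special chars found: [']', '.']
Total: 2

2


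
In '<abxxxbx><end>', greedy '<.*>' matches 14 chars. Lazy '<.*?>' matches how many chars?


Greedy '<.*>' tries to match as MUCH as possible.
Lazy '<.*?>' tries to match as LITTLE as possible.

String: '<abxxxbx><end>'
Greedy '<.*>' starts at first '<' and extends to the LAST '>': '<abxxxbx><end>' (14 chars)
Lazy '<.*?>' starts at first '<' and stops at the FIRST '>': '<abxxxbx>' (9 chars)

9


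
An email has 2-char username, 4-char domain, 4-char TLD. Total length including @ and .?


An email address has format: username@domain.tld
Username length: 2
'@' character: 1
Domain length: 4
'.' character: 1
TLD length: 4
Total = 2 + 1 + 4 + 1 + 4 = 12

12


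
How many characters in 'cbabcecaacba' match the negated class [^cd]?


Negated class [^cd] matches any char NOT in {c, d}
Scanning 'cbabcecaacba':
  pos 0: 'c' -> no (excluded)
  pos 1: 'b' -> MATCH
  pos 2: 'a' -> MATCH
  pos 3: 'b' -> MATCH
  pos 4: 'c' -> no (excluded)
  pos 5: 'e' -> MATCH
  pos 6: 'c' -> no (excluded)
  pos 7: 'a' -> MATCH
  pos 8: 'a' -> MATCH
  pos 9: 'c' -> no (excluded)
  pos 10: 'b' -> MATCH
  pos 11: 'a' -> MATCH
Total matches: 8

8


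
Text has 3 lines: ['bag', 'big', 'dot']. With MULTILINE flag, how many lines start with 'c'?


With MULTILINE flag, ^ matches the start of each line.
Lines: ['bag', 'big', 'dot']
Checking which lines start with 'c':
  Line 1: 'bag' -> no
  Line 2: 'big' -> no
  Line 3: 'dot' -> no
Matching lines: []
Count: 0

0


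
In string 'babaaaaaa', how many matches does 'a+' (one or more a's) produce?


Pattern 'a+' matches one or more consecutive a's.
String: 'babaaaaaa'
Scanning for runs of a:
  Match 1: 'a' (length 1)
  Match 2: 'aaaaaa' (length 6)
Total matches: 2

2


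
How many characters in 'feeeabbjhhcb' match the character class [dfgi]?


Character class [dfgi] matches any of: {d, f, g, i}
Scanning string 'feeeabbjhhcb' character by character:
  pos 0: 'f' -> MATCH
  pos 1: 'e' -> no
  pos 2: 'e' -> no
  pos 3: 'e' -> no
  pos 4: 'a' -> no
  pos 5: 'b' -> no
  pos 6: 'b' -> no
  pos 7: 'j' -> no
  pos 8: 'h' -> no
  pos 9: 'h' -> no
  pos 10: 'c' -> no
  pos 11: 'b' -> no
Total matches: 1

1


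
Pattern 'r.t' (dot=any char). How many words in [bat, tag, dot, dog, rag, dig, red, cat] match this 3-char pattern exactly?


Pattern 'r.t' means: starts with 'r', any single char, ends with 't'.
Checking each word (must be exactly 3 chars):
  'bat' (len=3): no
  'tag' (len=3): no
  'dot' (len=3): no
  'dog' (len=3): no
  'rag' (len=3): no
  'dig' (len=3): no
  'red' (len=3): no
  'cat' (len=3): no
Matching words: []
Total: 0

0


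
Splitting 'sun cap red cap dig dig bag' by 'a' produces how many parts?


Splitting by 'a' breaks the string at each occurrence of the separator.
Text: 'sun cap red cap dig dig bag'
Parts after split:
  Part 1: 'sun c'
  Part 2: 'p red c'
  Part 3: 'p dig dig b'
  Part 4: 'g'
Total parts: 4

4


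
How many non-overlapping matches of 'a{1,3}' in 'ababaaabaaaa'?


Pattern 'a{1,3}' matches between 1 and 3 consecutive a's (greedy).
String: 'ababaaabaaaa'
Finding runs of a's and applying greedy matching:
  Run at pos 0: 'a' (length 1)
  Run at pos 2: 'a' (length 1)
  Run at pos 4: 'aaa' (length 3)
  Run at pos 8: 'aaaa' (length 4)
Matches: ['a', 'a', 'aaa', 'aaa', 'a']
Count: 5

5


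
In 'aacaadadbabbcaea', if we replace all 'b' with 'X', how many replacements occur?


re.sub('b', 'X', text) replaces every occurrence of 'b' with 'X'.
Text: 'aacaadadbabbcaea'
Scanning for 'b':
  pos 8: 'b' -> replacement #1
  pos 10: 'b' -> replacement #2
  pos 11: 'b' -> replacement #3
Total replacements: 3

3


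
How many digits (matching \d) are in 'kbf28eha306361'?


\d matches any digit 0-9.
Scanning 'kbf28eha306361':
  pos 3: '2' -> DIGIT
  pos 4: '8' -> DIGIT
  pos 8: '3' -> DIGIT
  pos 9: '0' -> DIGIT
  pos 10: '6' -> DIGIT
  pos 11: '3' -> DIGIT
  pos 12: '6' -> DIGIT
  pos 13: '1' -> DIGIT
Digits found: ['2', '8', '3', '0', '6', '3', '6', '1']
Total: 8

8


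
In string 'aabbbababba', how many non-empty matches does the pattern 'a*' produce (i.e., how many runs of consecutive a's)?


Pattern 'a*' matches zero or more a's. We want non-empty runs of consecutive a's.
String: 'aabbbababba'
Walking through the string to find runs of a's:
  Run 1: positions 0-1 -> 'aa'
  Run 2: positions 5-5 -> 'a'
  Run 3: positions 7-7 -> 'a'
  Run 4: positions 10-10 -> 'a'
Non-empty runs found: ['aa', 'a', 'a', 'a']
Count: 4

4


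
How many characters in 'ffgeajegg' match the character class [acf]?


Character class [acf] matches any of: {a, c, f}
Scanning string 'ffgeajegg' character by character:
  pos 0: 'f' -> MATCH
  pos 1: 'f' -> MATCH
  pos 2: 'g' -> no
  pos 3: 'e' -> no
  pos 4: 'a' -> MATCH
  pos 5: 'j' -> no
  pos 6: 'e' -> no
  pos 7: 'g' -> no
  pos 8: 'g' -> no
Total matches: 3

3


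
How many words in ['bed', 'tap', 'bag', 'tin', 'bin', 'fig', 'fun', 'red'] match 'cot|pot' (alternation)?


Alternation 'cot|pot' matches either 'cot' or 'pot'.
Checking each word:
  'bed' -> no
  'tap' -> no
  'bag' -> no
  'tin' -> no
  'bin' -> no
  'fig' -> no
  'fun' -> no
  'red' -> no
Matches: []
Count: 0

0


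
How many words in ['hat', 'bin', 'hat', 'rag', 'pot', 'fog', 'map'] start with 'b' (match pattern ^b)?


Pattern ^b anchors to start of word. Check which words begin with 'b':
  'hat' -> no
  'bin' -> MATCH (starts with 'b')
  'hat' -> no
  'rag' -> no
  'pot' -> no
  'fog' -> no
  'map' -> no
Matching words: ['bin']
Count: 1

1


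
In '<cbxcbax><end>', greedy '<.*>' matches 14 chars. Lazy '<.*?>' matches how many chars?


Greedy '<.*>' tries to match as MUCH as possible.
Lazy '<.*?>' tries to match as LITTLE as possible.

String: '<cbxcbax><end>'
Greedy '<.*>' starts at first '<' and extends to the LAST '>': '<cbxcbax><end>' (14 chars)
Lazy '<.*?>' starts at first '<' and stops at the FIRST '>': '<cbxcbax>' (9 chars)

9


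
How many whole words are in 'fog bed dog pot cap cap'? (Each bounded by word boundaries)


Word boundaries (\b) mark the start/end of each word.
Text: 'fog bed dog pot cap cap'
Splitting by whitespace:
  Word 1: 'fog'
  Word 2: 'bed'
  Word 3: 'dog'
  Word 4: 'pot'
  Word 5: 'cap'
  Word 6: 'cap'
Total whole words: 6

6


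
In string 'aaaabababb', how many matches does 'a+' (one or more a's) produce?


Pattern 'a+' matches one or more consecutive a's.
String: 'aaaabababb'
Scanning for runs of a:
  Match 1: 'aaaa' (length 4)
  Match 2: 'a' (length 1)
  Match 3: 'a' (length 1)
Total matches: 3

3


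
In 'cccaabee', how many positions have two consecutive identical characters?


Looking for consecutive identical characters in 'cccaabee':
  pos 0-1: 'c' vs 'c' -> MATCH ('cc')
  pos 1-2: 'c' vs 'c' -> MATCH ('cc')
  pos 2-3: 'c' vs 'a' -> different
  pos 3-4: 'a' vs 'a' -> MATCH ('aa')
  pos 4-5: 'a' vs 'b' -> different
  pos 5-6: 'b' vs 'e' -> different
  pos 6-7: 'e' vs 'e' -> MATCH ('ee')
Consecutive identical pairs: ['cc', 'cc', 'aa', 'ee']
Count: 4

4


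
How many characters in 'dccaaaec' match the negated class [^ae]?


Negated class [^ae] matches any char NOT in {a, e}
Scanning 'dccaaaec':
  pos 0: 'd' -> MATCH
  pos 1: 'c' -> MATCH
  pos 2: 'c' -> MATCH
  pos 3: 'a' -> no (excluded)
  pos 4: 'a' -> no (excluded)
  pos 5: 'a' -> no (excluded)
  pos 6: 'e' -> no (excluded)
  pos 7: 'c' -> MATCH
Total matches: 4

4


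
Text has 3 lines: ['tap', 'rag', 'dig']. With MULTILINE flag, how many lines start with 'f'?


With MULTILINE flag, ^ matches the start of each line.
Lines: ['tap', 'rag', 'dig']
Checking which lines start with 'f':
  Line 1: 'tap' -> no
  Line 2: 'rag' -> no
  Line 3: 'dig' -> no
Matching lines: []
Count: 0

0


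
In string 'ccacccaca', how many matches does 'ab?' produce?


Pattern 'ab?' matches 'a' optionally followed by 'b'.
String: 'ccacccaca'
Scanning left to right for 'a' then checking next char:
  Match 1: 'a' (a not followed by b)
  Match 2: 'a' (a not followed by b)
  Match 3: 'a' (a not followed by b)
Total matches: 3

3


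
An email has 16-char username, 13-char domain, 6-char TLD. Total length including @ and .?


An email address has format: username@domain.tld
Username length: 16
'@' character: 1
Domain length: 13
'.' character: 1
TLD length: 6
Total = 16 + 1 + 13 + 1 + 6 = 37

37


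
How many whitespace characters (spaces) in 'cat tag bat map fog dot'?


\s matches whitespace characters (spaces, tabs, etc.).
Text: 'cat tag bat map fog dot'
This text has 6 words separated by spaces.
Number of spaces = number of words - 1 = 6 - 1 = 5

5


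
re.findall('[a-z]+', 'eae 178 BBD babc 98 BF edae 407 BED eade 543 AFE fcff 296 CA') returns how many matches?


Pattern '[a-z]+' finds one or more lowercase letters.
Text: 'eae 178 BBD babc 98 BF edae 407 BED eade 543 AFE fcff 296 CA'
Scanning for matches:
  Match 1: 'eae'
  Match 2: 'babc'
  Match 3: 'edae'
  Match 4: 'eade'
  Match 5: 'fcff'
Total matches: 5

5


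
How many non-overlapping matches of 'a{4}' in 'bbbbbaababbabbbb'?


Pattern 'a{4}' matches exactly 4 consecutive a's (greedy, non-overlapping).
String: 'bbbbbaababbabbbb'
Scanning for runs of a's:
  Run at pos 5: 'aa' (length 2) -> 0 match(es)
  Run at pos 8: 'a' (length 1) -> 0 match(es)
  Run at pos 11: 'a' (length 1) -> 0 match(es)
Matches found: []
Total: 0

0


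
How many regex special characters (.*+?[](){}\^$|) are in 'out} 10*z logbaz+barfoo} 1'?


Regex special characters are: . * + ? [ ] ( ) { } \ ^ $ |
Scanning 'out} 10*z logbaz+barfoo} 1':
  pos 3: '}' -> SPECIAL
  pos 7: '*' -> SPECIAL
  pos 16: '+' -> SPECIAL
  pos 23: '}' -> SPECIAL
Special chars found: ['}', '*', '+', '}']
Total: 4

4


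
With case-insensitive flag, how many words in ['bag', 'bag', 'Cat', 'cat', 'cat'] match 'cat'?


Case-insensitive matching: compare each word's lowercase form to 'cat'.
  'bag' -> lower='bag' -> no
  'bag' -> lower='bag' -> no
  'Cat' -> lower='cat' -> MATCH
  'cat' -> lower='cat' -> MATCH
  'cat' -> lower='cat' -> MATCH
Matches: ['Cat', 'cat', 'cat']
Count: 3

3


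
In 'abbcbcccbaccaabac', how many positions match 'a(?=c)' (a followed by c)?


Lookahead 'a(?=c)' matches 'a' only when followed by 'c'.
String: 'abbcbcccbaccaabac'
Checking each position where char is 'a':
  pos 0: 'a' -> no (next='b')
  pos 9: 'a' -> MATCH (next='c')
  pos 12: 'a' -> no (next='a')
  pos 13: 'a' -> no (next='b')
  pos 15: 'a' -> MATCH (next='c')
Matching positions: [9, 15]
Count: 2

2


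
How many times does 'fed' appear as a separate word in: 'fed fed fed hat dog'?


Scanning each word for exact match 'fed':
  Word 1: 'fed' -> MATCH
  Word 2: 'fed' -> MATCH
  Word 3: 'fed' -> MATCH
  Word 4: 'hat' -> no
  Word 5: 'dog' -> no
Total matches: 3

3


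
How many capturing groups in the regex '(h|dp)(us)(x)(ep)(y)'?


To count capturing groups, count each '(' that starts a group.
Pattern: '(h|dp)(us)(x)(ep)(y)'
Walking through the pattern:
  Position 0: '(' -> group #1
  Position 6: '(' -> group #2
  Position 10: '(' -> group #3
  Position 13: '(' -> group #4
  Position 17: '(' -> group #5
Total capturing groups: 5

5


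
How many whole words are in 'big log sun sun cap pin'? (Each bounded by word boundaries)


Word boundaries (\b) mark the start/end of each word.
Text: 'big log sun sun cap pin'
Splitting by whitespace:
  Word 1: 'big'
  Word 2: 'log'
  Word 3: 'sun'
  Word 4: 'sun'
  Word 5: 'cap'
  Word 6: 'pin'
Total whole words: 6

6


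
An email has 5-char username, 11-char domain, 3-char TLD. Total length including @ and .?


An email address has format: username@domain.tld
Username length: 5
'@' character: 1
Domain length: 11
'.' character: 1
TLD length: 3
Total = 5 + 1 + 11 + 1 + 3 = 21

21


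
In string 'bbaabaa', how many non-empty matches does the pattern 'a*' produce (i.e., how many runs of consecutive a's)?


Pattern 'a*' matches zero or more a's. We want non-empty runs of consecutive a's.
String: 'bbaabaa'
Walking through the string to find runs of a's:
  Run 1: positions 2-3 -> 'aa'
  Run 2: positions 5-6 -> 'aa'
Non-empty runs found: ['aa', 'aa']
Count: 2

2


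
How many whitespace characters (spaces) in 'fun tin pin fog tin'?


\s matches whitespace characters (spaces, tabs, etc.).
Text: 'fun tin pin fog tin'
This text has 5 words separated by spaces.
Number of spaces = number of words - 1 = 5 - 1 = 4

4


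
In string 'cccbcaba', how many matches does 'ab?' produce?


Pattern 'ab?' matches 'a' optionally followed by 'b'.
String: 'cccbcaba'
Scanning left to right for 'a' then checking next char:
  Match 1: 'ab' (a followed by b)
  Match 2: 'a' (a not followed by b)
Total matches: 2

2


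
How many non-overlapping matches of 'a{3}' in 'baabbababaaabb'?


Pattern 'a{3}' matches exactly 3 consecutive a's (greedy, non-overlapping).
String: 'baabbababaaabb'
Scanning for runs of a's:
  Run at pos 1: 'aa' (length 2) -> 0 match(es)
  Run at pos 5: 'a' (length 1) -> 0 match(es)
  Run at pos 7: 'a' (length 1) -> 0 match(es)
  Run at pos 9: 'aaa' (length 3) -> 1 match(es)
Matches found: ['aaa']
Total: 1

1


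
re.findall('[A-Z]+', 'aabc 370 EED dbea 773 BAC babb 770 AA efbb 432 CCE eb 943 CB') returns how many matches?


Pattern '[A-Z]+' finds one or more uppercase letters.
Text: 'aabc 370 EED dbea 773 BAC babb 770 AA efbb 432 CCE eb 943 CB'
Scanning for matches:
  Match 1: 'EED'
  Match 2: 'BAC'
  Match 3: 'AA'
  Match 4: 'CCE'
  Match 5: 'CB'
Total matches: 5

5


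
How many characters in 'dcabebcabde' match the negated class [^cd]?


Negated class [^cd] matches any char NOT in {c, d}
Scanning 'dcabebcabde':
  pos 0: 'd' -> no (excluded)
  pos 1: 'c' -> no (excluded)
  pos 2: 'a' -> MATCH
  pos 3: 'b' -> MATCH
  pos 4: 'e' -> MATCH
  pos 5: 'b' -> MATCH
  pos 6: 'c' -> no (excluded)
  pos 7: 'a' -> MATCH
  pos 8: 'b' -> MATCH
  pos 9: 'd' -> no (excluded)
  pos 10: 'e' -> MATCH
Total matches: 7

7


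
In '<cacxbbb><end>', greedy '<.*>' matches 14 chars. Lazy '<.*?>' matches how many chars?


Greedy '<.*>' tries to match as MUCH as possible.
Lazy '<.*?>' tries to match as LITTLE as possible.

String: '<cacxbbb><end>'
Greedy '<.*>' starts at first '<' and extends to the LAST '>': '<cacxbbb><end>' (14 chars)
Lazy '<.*?>' starts at first '<' and stops at the FIRST '>': '<cacxbbb>' (9 chars)

9


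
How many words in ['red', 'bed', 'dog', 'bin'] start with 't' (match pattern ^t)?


Pattern ^t anchors to start of word. Check which words begin with 't':
  'red' -> no
  'bed' -> no
  'dog' -> no
  'bin' -> no
Matching words: []
Count: 0

0


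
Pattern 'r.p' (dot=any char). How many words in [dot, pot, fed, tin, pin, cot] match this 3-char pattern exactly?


Pattern 'r.p' means: starts with 'r', any single char, ends with 'p'.
Checking each word (must be exactly 3 chars):
  'dot' (len=3): no
  'pot' (len=3): no
  'fed' (len=3): no
  'tin' (len=3): no
  'pin' (len=3): no
  'cot' (len=3): no
Matching words: []
Total: 0

0


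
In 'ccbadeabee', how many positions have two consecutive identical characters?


Looking for consecutive identical characters in 'ccbadeabee':
  pos 0-1: 'c' vs 'c' -> MATCH ('cc')
  pos 1-2: 'c' vs 'b' -> different
  pos 2-3: 'b' vs 'a' -> different
  pos 3-4: 'a' vs 'd' -> different
  pos 4-5: 'd' vs 'e' -> different
  pos 5-6: 'e' vs 'a' -> different
  pos 6-7: 'a' vs 'b' -> different
  pos 7-8: 'b' vs 'e' -> different
  pos 8-9: 'e' vs 'e' -> MATCH ('ee')
Consecutive identical pairs: ['cc', 'ee']
Count: 2

2


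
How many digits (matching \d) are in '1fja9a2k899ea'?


\d matches any digit 0-9.
Scanning '1fja9a2k899ea':
  pos 0: '1' -> DIGIT
  pos 4: '9' -> DIGIT
  pos 6: '2' -> DIGIT
  pos 8: '8' -> DIGIT
  pos 9: '9' -> DIGIT
  pos 10: '9' -> DIGIT
Digits found: ['1', '9', '2', '8', '9', '9']
Total: 6

6


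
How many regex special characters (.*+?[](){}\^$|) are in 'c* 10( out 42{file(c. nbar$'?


Regex special characters are: . * + ? [ ] ( ) { } \ ^ $ |
Scanning 'c* 10( out 42{file(c. nbar$':
  pos 1: '*' -> SPECIAL
  pos 5: '(' -> SPECIAL
  pos 13: '{' -> SPECIAL
  pos 18: '(' -> SPECIAL
  pos 20: '.' -> SPECIAL
  pos 26: '$' -> SPECIAL
Special chars found: ['*', '(', '{', '(', '.', '$']
Total: 6

6


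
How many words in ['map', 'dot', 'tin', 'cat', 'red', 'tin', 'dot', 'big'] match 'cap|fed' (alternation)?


Alternation 'cap|fed' matches either 'cap' or 'fed'.
Checking each word:
  'map' -> no
  'dot' -> no
  'tin' -> no
  'cat' -> no
  'red' -> no
  'tin' -> no
  'dot' -> no
  'big' -> no
Matches: []
Count: 0

0


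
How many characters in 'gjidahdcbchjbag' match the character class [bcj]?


Character class [bcj] matches any of: {b, c, j}
Scanning string 'gjidahdcbchjbag' character by character:
  pos 0: 'g' -> no
  pos 1: 'j' -> MATCH
  pos 2: 'i' -> no
  pos 3: 'd' -> no
  pos 4: 'a' -> no
  pos 5: 'h' -> no
  pos 6: 'd' -> no
  pos 7: 'c' -> MATCH
  pos 8: 'b' -> MATCH
  pos 9: 'c' -> MATCH
  pos 10: 'h' -> no
  pos 11: 'j' -> MATCH
  pos 12: 'b' -> MATCH
  pos 13: 'a' -> no
  pos 14: 'g' -> no
Total matches: 6

6


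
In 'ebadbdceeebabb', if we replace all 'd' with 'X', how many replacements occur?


re.sub('d', 'X', text) replaces every occurrence of 'd' with 'X'.
Text: 'ebadbdceeebabb'
Scanning for 'd':
  pos 3: 'd' -> replacement #1
  pos 5: 'd' -> replacement #2
Total replacements: 2

2


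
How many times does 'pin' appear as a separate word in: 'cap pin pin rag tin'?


Scanning each word for exact match 'pin':
  Word 1: 'cap' -> no
  Word 2: 'pin' -> MATCH
  Word 3: 'pin' -> MATCH
  Word 4: 'rag' -> no
  Word 5: 'tin' -> no
Total matches: 2

2


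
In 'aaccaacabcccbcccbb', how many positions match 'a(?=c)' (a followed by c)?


Lookahead 'a(?=c)' matches 'a' only when followed by 'c'.
String: 'aaccaacabcccbcccbb'
Checking each position where char is 'a':
  pos 0: 'a' -> no (next='a')
  pos 1: 'a' -> MATCH (next='c')
  pos 4: 'a' -> no (next='a')
  pos 5: 'a' -> MATCH (next='c')
  pos 7: 'a' -> no (next='b')
Matching positions: [1, 5]
Count: 2

2


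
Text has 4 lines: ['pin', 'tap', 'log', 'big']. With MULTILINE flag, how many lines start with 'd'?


With MULTILINE flag, ^ matches the start of each line.
Lines: ['pin', 'tap', 'log', 'big']
Checking which lines start with 'd':
  Line 1: 'pin' -> no
  Line 2: 'tap' -> no
  Line 3: 'log' -> no
  Line 4: 'big' -> no
Matching lines: []
Count: 0

0


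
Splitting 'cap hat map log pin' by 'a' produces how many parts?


Splitting by 'a' breaks the string at each occurrence of the separator.
Text: 'cap hat map log pin'
Parts after split:
  Part 1: 'c'
  Part 2: 'p h'
  Part 3: 't m'
  Part 4: 'p log pin'
Total parts: 4

4


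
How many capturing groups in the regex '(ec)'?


To count capturing groups, count each '(' that starts a group.
Pattern: '(ec)'
Walking through the pattern:
  Position 0: '(' -> group #1
Total capturing groups: 1

1


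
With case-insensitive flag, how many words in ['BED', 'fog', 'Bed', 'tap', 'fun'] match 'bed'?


Case-insensitive matching: compare each word's lowercase form to 'bed'.
  'BED' -> lower='bed' -> MATCH
  'fog' -> lower='fog' -> no
  'Bed' -> lower='bed' -> MATCH
  'tap' -> lower='tap' -> no
  'fun' -> lower='fun' -> no
Matches: ['BED', 'Bed']
Count: 2

2


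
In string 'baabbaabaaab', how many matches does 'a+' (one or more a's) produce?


Pattern 'a+' matches one or more consecutive a's.
String: 'baabbaabaaab'
Scanning for runs of a:
  Match 1: 'aa' (length 2)
  Match 2: 'aa' (length 2)
  Match 3: 'aaa' (length 3)
Total matches: 3

3


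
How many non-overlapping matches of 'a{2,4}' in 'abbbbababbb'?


Pattern 'a{2,4}' matches between 2 and 4 consecutive a's (greedy).
String: 'abbbbababbb'
Finding runs of a's and applying greedy matching:
  Run at pos 0: 'a' (length 1)
  Run at pos 5: 'a' (length 1)
  Run at pos 7: 'a' (length 1)
Matches: []
Count: 0

0


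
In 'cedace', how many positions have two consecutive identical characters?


Looking for consecutive identical characters in 'cedace':
  pos 0-1: 'c' vs 'e' -> different
  pos 1-2: 'e' vs 'd' -> different
  pos 2-3: 'd' vs 'a' -> different
  pos 3-4: 'a' vs 'c' -> different
  pos 4-5: 'c' vs 'e' -> different
Consecutive identical pairs: []
Count: 0

0


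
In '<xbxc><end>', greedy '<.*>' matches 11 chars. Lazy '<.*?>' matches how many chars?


Greedy '<.*>' tries to match as MUCH as possible.
Lazy '<.*?>' tries to match as LITTLE as possible.

String: '<xbxc><end>'
Greedy '<.*>' starts at first '<' and extends to the LAST '>': '<xbxc><end>' (11 chars)
Lazy '<.*?>' starts at first '<' and stops at the FIRST '>': '<xbxc>' (6 chars)

6


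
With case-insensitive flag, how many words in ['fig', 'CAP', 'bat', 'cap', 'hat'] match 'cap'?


Case-insensitive matching: compare each word's lowercase form to 'cap'.
  'fig' -> lower='fig' -> no
  'CAP' -> lower='cap' -> MATCH
  'bat' -> lower='bat' -> no
  'cap' -> lower='cap' -> MATCH
  'hat' -> lower='hat' -> no
Matches: ['CAP', 'cap']
Count: 2

2


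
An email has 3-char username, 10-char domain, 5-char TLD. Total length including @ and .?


An email address has format: username@domain.tld
Username length: 3
'@' character: 1
Domain length: 10
'.' character: 1
TLD length: 5
Total = 3 + 1 + 10 + 1 + 5 = 20

20


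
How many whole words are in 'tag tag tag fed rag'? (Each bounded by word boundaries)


Word boundaries (\b) mark the start/end of each word.
Text: 'tag tag tag fed rag'
Splitting by whitespace:
  Word 1: 'tag'
  Word 2: 'tag'
  Word 3: 'tag'
  Word 4: 'fed'
  Word 5: 'rag'
Total whole words: 5

5


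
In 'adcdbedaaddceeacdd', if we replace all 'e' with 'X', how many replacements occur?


re.sub('e', 'X', text) replaces every occurrence of 'e' with 'X'.
Text: 'adcdbedaaddceeacdd'
Scanning for 'e':
  pos 5: 'e' -> replacement #1
  pos 12: 'e' -> replacement #2
  pos 13: 'e' -> replacement #3
Total replacements: 3

3


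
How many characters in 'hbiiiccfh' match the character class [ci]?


Character class [ci] matches any of: {c, i}
Scanning string 'hbiiiccfh' character by character:
  pos 0: 'h' -> no
  pos 1: 'b' -> no
  pos 2: 'i' -> MATCH
  pos 3: 'i' -> MATCH
  pos 4: 'i' -> MATCH
  pos 5: 'c' -> MATCH
  pos 6: 'c' -> MATCH
  pos 7: 'f' -> no
  pos 8: 'h' -> no
Total matches: 5

5


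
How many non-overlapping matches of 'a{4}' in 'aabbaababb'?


Pattern 'a{4}' matches exactly 4 consecutive a's (greedy, non-overlapping).
String: 'aabbaababb'
Scanning for runs of a's:
  Run at pos 0: 'aa' (length 2) -> 0 match(es)
  Run at pos 4: 'aa' (length 2) -> 0 match(es)
  Run at pos 7: 'a' (length 1) -> 0 match(es)
Matches found: []
Total: 0

0


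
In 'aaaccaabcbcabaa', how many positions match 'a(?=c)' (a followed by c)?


Lookahead 'a(?=c)' matches 'a' only when followed by 'c'.
String: 'aaaccaabcbcabaa'
Checking each position where char is 'a':
  pos 0: 'a' -> no (next='a')
  pos 1: 'a' -> no (next='a')
  pos 2: 'a' -> MATCH (next='c')
  pos 5: 'a' -> no (next='a')
  pos 6: 'a' -> no (next='b')
  pos 11: 'a' -> no (next='b')
  pos 13: 'a' -> no (next='a')
Matching positions: [2]
Count: 1

1


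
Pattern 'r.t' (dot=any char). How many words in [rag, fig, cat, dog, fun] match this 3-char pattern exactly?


Pattern 'r.t' means: starts with 'r', any single char, ends with 't'.
Checking each word (must be exactly 3 chars):
  'rag' (len=3): no
  'fig' (len=3): no
  'cat' (len=3): no
  'dog' (len=3): no
  'fun' (len=3): no
Matching words: []
Total: 0

0


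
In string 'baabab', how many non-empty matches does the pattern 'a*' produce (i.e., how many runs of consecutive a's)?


Pattern 'a*' matches zero or more a's. We want non-empty runs of consecutive a's.
String: 'baabab'
Walking through the string to find runs of a's:
  Run 1: positions 1-2 -> 'aa'
  Run 2: positions 4-4 -> 'a'
Non-empty runs found: ['aa', 'a']
Count: 2

2


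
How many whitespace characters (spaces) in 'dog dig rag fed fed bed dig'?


\s matches whitespace characters (spaces, tabs, etc.).
Text: 'dog dig rag fed fed bed dig'
This text has 7 words separated by spaces.
Number of spaces = number of words - 1 = 7 - 1 = 6

6


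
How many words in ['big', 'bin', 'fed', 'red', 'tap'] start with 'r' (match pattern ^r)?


Pattern ^r anchors to start of word. Check which words begin with 'r':
  'big' -> no
  'bin' -> no
  'fed' -> no
  'red' -> MATCH (starts with 'r')
  'tap' -> no
Matching words: ['red']
Count: 1

1


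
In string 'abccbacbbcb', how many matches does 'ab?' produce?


Pattern 'ab?' matches 'a' optionally followed by 'b'.
String: 'abccbacbbcb'
Scanning left to right for 'a' then checking next char:
  Match 1: 'ab' (a followed by b)
  Match 2: 'a' (a not followed by b)
Total matches: 2

2


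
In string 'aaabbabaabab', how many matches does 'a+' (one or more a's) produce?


Pattern 'a+' matches one or more consecutive a's.
String: 'aaabbabaabab'
Scanning for runs of a:
  Match 1: 'aaa' (length 3)
  Match 2: 'a' (length 1)
  Match 3: 'aa' (length 2)
  Match 4: 'a' (length 1)
Total matches: 4

4


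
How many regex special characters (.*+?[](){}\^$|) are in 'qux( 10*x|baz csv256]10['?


Regex special characters are: . * + ? [ ] ( ) { } \ ^ $ |
Scanning 'qux( 10*x|baz csv256]10[':
  pos 3: '(' -> SPECIAL
  pos 7: '*' -> SPECIAL
  pos 9: '|' -> SPECIAL
  pos 20: ']' -> SPECIAL
  pos 23: '[' -> SPECIAL
Special chars found: ['(', '*', '|', ']', '[']
Total: 5

5


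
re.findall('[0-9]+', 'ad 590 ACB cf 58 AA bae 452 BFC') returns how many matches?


Pattern '[0-9]+' finds one or more digits.
Text: 'ad 590 ACB cf 58 AA bae 452 BFC'
Scanning for matches:
  Match 1: '590'
  Match 2: '58'
  Match 3: '452'
Total matches: 3

3


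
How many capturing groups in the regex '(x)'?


To count capturing groups, count each '(' that starts a group.
Pattern: '(x)'
Walking through the pattern:
  Position 0: '(' -> group #1
Total capturing groups: 1

1


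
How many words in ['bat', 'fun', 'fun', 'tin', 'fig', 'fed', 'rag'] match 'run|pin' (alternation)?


Alternation 'run|pin' matches either 'run' or 'pin'.
Checking each word:
  'bat' -> no
  'fun' -> no
  'fun' -> no
  'tin' -> no
  'fig' -> no
  'fed' -> no
  'rag' -> no
Matches: []
Count: 0

0


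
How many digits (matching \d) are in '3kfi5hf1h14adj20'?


\d matches any digit 0-9.
Scanning '3kfi5hf1h14adj20':
  pos 0: '3' -> DIGIT
  pos 4: '5' -> DIGIT
  pos 7: '1' -> DIGIT
  pos 9: '1' -> DIGIT
  pos 10: '4' -> DIGIT
  pos 14: '2' -> DIGIT
  pos 15: '0' -> DIGIT
Digits found: ['3', '5', '1', '1', '4', '2', '0']
Total: 7

7


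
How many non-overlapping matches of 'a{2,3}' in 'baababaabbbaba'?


Pattern 'a{2,3}' matches between 2 and 3 consecutive a's (greedy).
String: 'baababaabbbaba'
Finding runs of a's and applying greedy matching:
  Run at pos 1: 'aa' (length 2)
  Run at pos 4: 'a' (length 1)
  Run at pos 6: 'aa' (length 2)
  Run at pos 11: 'a' (length 1)
  Run at pos 13: 'a' (length 1)
Matches: ['aa', 'aa']
Count: 2

2


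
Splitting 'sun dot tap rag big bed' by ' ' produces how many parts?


Splitting by ' ' breaks the string at each occurrence of the separator.
Text: 'sun dot tap rag big bed'
Parts after split:
  Part 1: 'sun'
  Part 2: 'dot'
  Part 3: 'tap'
  Part 4: 'rag'
  Part 5: 'big'
  Part 6: 'bed'
Total parts: 6

6


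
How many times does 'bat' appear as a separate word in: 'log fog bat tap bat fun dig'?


Scanning each word for exact match 'bat':
  Word 1: 'log' -> no
  Word 2: 'fog' -> no
  Word 3: 'bat' -> MATCH
  Word 4: 'tap' -> no
  Word 5: 'bat' -> MATCH
  Word 6: 'fun' -> no
  Word 7: 'dig' -> no
Total matches: 2

2


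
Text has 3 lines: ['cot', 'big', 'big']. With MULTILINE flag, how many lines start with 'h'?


With MULTILINE flag, ^ matches the start of each line.
Lines: ['cot', 'big', 'big']
Checking which lines start with 'h':
  Line 1: 'cot' -> no
  Line 2: 'big' -> no
  Line 3: 'big' -> no
Matching lines: []
Count: 0

0


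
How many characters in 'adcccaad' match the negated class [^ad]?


Negated class [^ad] matches any char NOT in {a, d}
Scanning 'adcccaad':
  pos 0: 'a' -> no (excluded)
  pos 1: 'd' -> no (excluded)
  pos 2: 'c' -> MATCH
  pos 3: 'c' -> MATCH
  pos 4: 'c' -> MATCH
  pos 5: 'a' -> no (excluded)
  pos 6: 'a' -> no (excluded)
  pos 7: 'd' -> no (excluded)
Total matches: 3

3


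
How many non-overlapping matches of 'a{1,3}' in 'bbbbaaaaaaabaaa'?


Pattern 'a{1,3}' matches between 1 and 3 consecutive a's (greedy).
String: 'bbbbaaaaaaabaaa'
Finding runs of a's and applying greedy matching:
  Run at pos 4: 'aaaaaaa' (length 7)
  Run at pos 12: 'aaa' (length 3)
Matches: ['aaa', 'aaa', 'a', 'aaa']
Count: 4

4


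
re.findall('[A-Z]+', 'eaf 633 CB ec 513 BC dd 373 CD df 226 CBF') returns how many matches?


Pattern '[A-Z]+' finds one or more uppercase letters.
Text: 'eaf 633 CB ec 513 BC dd 373 CD df 226 CBF'
Scanning for matches:
  Match 1: 'CB'
  Match 2: 'BC'
  Match 3: 'CD'
  Match 4: 'CBF'
Total matches: 4

4


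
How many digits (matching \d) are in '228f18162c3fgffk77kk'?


\d matches any digit 0-9.
Scanning '228f18162c3fgffk77kk':
  pos 0: '2' -> DIGIT
  pos 1: '2' -> DIGIT
  pos 2: '8' -> DIGIT
  pos 4: '1' -> DIGIT
  pos 5: '8' -> DIGIT
  pos 6: '1' -> DIGIT
  pos 7: '6' -> DIGIT
  pos 8: '2' -> DIGIT
  pos 10: '3' -> DIGIT
  pos 16: '7' -> DIGIT
  pos 17: '7' -> DIGIT
Digits found: ['2', '2', '8', '1', '8', '1', '6', '2', '3', '7', '7']
Total: 11

11


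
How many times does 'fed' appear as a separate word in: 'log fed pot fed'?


Scanning each word for exact match 'fed':
  Word 1: 'log' -> no
  Word 2: 'fed' -> MATCH
  Word 3: 'pot' -> no
  Word 4: 'fed' -> MATCH
Total matches: 2

2


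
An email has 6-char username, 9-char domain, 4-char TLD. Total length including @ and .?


An email address has format: username@domain.tld
Username length: 6
'@' character: 1
Domain length: 9
'.' character: 1
TLD length: 4
Total = 6 + 1 + 9 + 1 + 4 = 21

21
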